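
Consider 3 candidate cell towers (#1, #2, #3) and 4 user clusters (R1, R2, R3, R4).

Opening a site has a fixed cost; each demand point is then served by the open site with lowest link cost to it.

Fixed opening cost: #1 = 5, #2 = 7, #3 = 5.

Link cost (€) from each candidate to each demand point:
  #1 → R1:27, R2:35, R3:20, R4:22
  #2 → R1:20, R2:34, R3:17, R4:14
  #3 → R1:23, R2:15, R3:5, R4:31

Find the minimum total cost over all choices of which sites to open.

66

Open {#2, #3}: assign each demand point to its cheapest open site.
  R1→#2 20, R2→#3 15, R3→#3 5, R4→#2 14
  link cost 54, fixed 12 → total 66.
Compare {#1, #2, #3}: link cost 54 + fixed 17 = 71.
Compare {#1, #3}: link cost 65 + fixed 10 = 75.
Compare {#3}: link cost 74 + fixed 5 = 79.
All other subsets cost ≥ 71. Minimum total cost: 66.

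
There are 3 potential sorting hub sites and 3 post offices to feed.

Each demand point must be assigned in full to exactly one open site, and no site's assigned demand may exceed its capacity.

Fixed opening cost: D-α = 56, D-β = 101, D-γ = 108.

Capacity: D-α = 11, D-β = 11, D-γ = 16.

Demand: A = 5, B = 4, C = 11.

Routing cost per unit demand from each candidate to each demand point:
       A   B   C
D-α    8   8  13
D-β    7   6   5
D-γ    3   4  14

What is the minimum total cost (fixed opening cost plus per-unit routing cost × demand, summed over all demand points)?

Open {D-α, D-β}; cheapest assignment that respects the capacities:
  D-α (cap 11, load 9): A, B — cost 5×8 + 4×8 = 72
  D-β (cap 11, load 11): C — cost 11×5 = 55
  Shipping 127, fixed 157 → total 284.
  Any other capacity-feasible assignment to {D-α, D-β} ships for at least 127.
Compare {D-β, D-γ}: its best feasible assignment gives total 295.
Compare {D-α, D-γ}: its best feasible assignment gives total 338.
Every other set of open sites that can feasibly serve all demand totals ≥ 295 even under its best assignment. Minimum: 284.

284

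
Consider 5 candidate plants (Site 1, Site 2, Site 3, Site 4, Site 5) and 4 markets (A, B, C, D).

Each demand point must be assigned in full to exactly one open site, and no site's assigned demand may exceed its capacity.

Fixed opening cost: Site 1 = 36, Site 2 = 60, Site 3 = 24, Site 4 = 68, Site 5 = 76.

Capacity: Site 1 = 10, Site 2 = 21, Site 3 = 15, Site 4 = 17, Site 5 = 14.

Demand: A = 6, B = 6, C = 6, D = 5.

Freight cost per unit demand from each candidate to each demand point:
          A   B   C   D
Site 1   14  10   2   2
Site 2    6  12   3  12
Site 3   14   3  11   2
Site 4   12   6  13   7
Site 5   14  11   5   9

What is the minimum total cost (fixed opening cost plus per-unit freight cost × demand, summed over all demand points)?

Open {Site 2, Site 3}; cheapest assignment that respects the capacities:
  Site 2 (cap 21, load 12): A, C — cost 6×6 + 6×3 = 54
  Site 3 (cap 15, load 11): B, D — cost 6×3 + 5×2 = 28
  Shipping 82, fixed 84 → total 166.
  Any other capacity-feasible assignment to {Site 2, Site 3} ships for at least 82.
Compare {Site 1, Site 2, Site 3}: its best feasible assignment gives total 196.
Compare {Site 1, Site 2}: its best feasible assignment gives total 232.
Every other set of open sites that can feasibly serve all demand totals ≥ 196 even under its best assignment. Minimum: 166.

166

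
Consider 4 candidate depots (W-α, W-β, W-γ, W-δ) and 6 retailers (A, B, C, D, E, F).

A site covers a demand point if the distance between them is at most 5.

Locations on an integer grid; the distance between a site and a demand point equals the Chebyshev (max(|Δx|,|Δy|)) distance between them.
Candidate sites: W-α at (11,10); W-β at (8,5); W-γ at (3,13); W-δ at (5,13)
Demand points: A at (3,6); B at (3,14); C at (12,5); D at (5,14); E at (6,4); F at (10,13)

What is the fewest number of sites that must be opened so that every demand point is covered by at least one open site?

2

Coverage sets (demand points within 5 of each site):
  W-α: {C, F}
  W-β: {A, C, E}
  W-γ: {B, D}
  W-δ: {B, D, F}
No single site covers all 6 demand points.
But {W-β, W-δ} covers everything, so the minimum is 2.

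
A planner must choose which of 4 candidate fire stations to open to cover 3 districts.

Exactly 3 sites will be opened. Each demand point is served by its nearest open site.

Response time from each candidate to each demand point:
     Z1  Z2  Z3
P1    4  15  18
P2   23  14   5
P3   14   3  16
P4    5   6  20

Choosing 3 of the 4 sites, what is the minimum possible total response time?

Open {P1, P2, P3}.
  Z1→P1 4, Z2→P3 3, Z3→P2 5  ⇒ total 12.
Compare {P2, P3, P4}: total 13.
Compare {P1, P2, P4}: total 15.
No size-3 selection does better; minimum is 12.

12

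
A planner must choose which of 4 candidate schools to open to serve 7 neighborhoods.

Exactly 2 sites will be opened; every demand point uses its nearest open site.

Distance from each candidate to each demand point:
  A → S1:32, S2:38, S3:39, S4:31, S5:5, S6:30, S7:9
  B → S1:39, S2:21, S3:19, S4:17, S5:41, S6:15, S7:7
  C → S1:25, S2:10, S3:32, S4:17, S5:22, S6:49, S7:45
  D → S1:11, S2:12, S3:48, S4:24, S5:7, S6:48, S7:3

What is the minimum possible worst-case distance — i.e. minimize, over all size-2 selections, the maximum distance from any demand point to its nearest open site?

Open {B, D}.
  Farthest demand point is S3 at distance 19 (to B); all others are ≤ 19.
With {B, C} the worst case is 25.
With {A, B} the worst case is 32.
No size-2 selection achieves below 19.

19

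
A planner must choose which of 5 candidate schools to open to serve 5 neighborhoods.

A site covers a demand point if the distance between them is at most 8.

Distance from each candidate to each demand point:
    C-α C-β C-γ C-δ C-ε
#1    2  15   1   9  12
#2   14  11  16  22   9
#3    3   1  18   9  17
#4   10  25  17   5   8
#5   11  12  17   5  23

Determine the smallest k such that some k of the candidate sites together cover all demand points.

3

Coverage sets (demand points within 8 of each site):
  #1: {C-α, C-γ}
  #2: {}
  #3: {C-α, C-β}
  #4: {C-δ, C-ε}
  #5: {C-δ}
No 2 sites suffice: every size-2 union leaves at least one demand point uncovered.
But {#1, #3, #4} covers everything, so the minimum is 3.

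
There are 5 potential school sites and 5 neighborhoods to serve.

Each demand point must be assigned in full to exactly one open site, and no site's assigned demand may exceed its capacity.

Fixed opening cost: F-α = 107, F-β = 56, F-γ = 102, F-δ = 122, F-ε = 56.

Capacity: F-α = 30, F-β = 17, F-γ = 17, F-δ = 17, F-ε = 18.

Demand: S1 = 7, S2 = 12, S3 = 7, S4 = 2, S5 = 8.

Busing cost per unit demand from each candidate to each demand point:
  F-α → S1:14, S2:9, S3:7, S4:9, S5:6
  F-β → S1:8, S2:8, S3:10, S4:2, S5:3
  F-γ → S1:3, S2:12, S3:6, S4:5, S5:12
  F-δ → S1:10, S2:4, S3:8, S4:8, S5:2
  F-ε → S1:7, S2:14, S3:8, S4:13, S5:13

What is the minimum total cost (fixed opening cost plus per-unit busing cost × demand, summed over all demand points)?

404

Open {F-α, F-β}; cheapest assignment that respects the capacities:
  F-α (cap 30, load 19): S2, S3 — cost 12×9 + 7×7 = 157
  F-β (cap 17, load 17): S1, S4, S5 — cost 7×8 + 2×2 + 8×3 = 84
  Shipping 241, fixed 163 → total 404.
  Any other capacity-feasible assignment to {F-α, F-β} ships for at least 241.
Compare {F-β, F-δ, F-ε}: its best feasible assignment gives total 415.
Compare {F-β, F-γ, F-δ}: its best feasible assignment gives total 419.
Every other set of open sites that can feasibly serve all demand totals ≥ 415 even under its best assignment. Minimum: 404.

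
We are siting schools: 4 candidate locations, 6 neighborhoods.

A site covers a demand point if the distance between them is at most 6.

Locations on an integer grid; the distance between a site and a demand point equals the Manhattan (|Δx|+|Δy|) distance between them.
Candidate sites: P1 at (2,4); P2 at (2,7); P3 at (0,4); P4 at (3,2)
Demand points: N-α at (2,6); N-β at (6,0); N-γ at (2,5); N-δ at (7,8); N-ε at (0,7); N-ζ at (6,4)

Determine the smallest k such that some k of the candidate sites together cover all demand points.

Coverage sets (demand points within 6 of each site):
  P1: {N-α, N-γ, N-ε, N-ζ}
  P2: {N-α, N-γ, N-δ, N-ε}
  P3: {N-α, N-γ, N-ε, N-ζ}
  P4: {N-α, N-β, N-γ, N-ζ}
No single site covers all 6 demand points.
But {P2, P4} covers everything, so the minimum is 2.

2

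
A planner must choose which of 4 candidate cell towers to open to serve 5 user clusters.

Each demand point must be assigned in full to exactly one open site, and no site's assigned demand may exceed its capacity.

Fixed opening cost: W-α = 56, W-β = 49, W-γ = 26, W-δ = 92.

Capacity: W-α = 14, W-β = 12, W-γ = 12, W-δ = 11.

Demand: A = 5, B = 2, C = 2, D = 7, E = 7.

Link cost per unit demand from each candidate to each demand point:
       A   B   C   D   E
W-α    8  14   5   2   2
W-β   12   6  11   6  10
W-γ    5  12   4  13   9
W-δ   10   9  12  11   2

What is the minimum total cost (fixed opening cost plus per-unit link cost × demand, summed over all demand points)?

167

Open {W-α, W-γ}; cheapest assignment that respects the capacities:
  W-α (cap 14, load 14): D, E — cost 7×2 + 7×2 = 28
  W-γ (cap 12, load 9): A, B, C — cost 5×5 + 2×12 + 2×4 = 57
  Shipping 85, fixed 82 → total 167.
  Any other capacity-feasible assignment to {W-α, W-γ} ships for at least 85.
Compare {W-α, W-β, W-γ}: its best feasible assignment gives total 204.
Compare {W-α, W-β}: its best feasible assignment gives total 223.
Every other set of open sites that can feasibly serve all demand totals ≥ 204 even under its best assignment. Minimum: 167.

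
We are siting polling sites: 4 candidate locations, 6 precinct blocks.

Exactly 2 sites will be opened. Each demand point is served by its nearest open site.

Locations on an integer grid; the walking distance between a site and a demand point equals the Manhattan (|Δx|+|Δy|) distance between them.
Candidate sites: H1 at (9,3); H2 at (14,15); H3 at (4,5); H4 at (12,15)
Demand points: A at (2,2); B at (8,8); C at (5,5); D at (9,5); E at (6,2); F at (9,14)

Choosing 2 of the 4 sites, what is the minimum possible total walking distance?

27

Open {H3, H4}.
  A→H3 5, B→H3 7, C→H3 1, D→H3 5, E→H3 5, F→H4 4  ⇒ total 27.
Compare {H1, H3}: total 29.
Compare {H2, H3}: total 29.
No size-2 selection does better; minimum is 27.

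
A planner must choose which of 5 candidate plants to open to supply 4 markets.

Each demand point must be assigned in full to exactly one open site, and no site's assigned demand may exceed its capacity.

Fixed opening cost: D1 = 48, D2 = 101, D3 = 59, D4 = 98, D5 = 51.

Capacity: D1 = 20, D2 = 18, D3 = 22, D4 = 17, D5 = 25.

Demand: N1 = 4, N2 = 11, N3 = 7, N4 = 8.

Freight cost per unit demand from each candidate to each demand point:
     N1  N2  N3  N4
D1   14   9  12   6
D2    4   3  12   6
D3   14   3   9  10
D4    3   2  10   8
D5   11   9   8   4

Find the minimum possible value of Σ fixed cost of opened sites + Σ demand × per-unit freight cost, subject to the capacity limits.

Open {D4, D5}; cheapest assignment that respects the capacities:
  D4 (cap 17, load 15): N1, N2 — cost 4×3 + 11×2 = 34
  D5 (cap 25, load 15): N3, N4 — cost 7×8 + 8×4 = 88
  Shipping 122, fixed 149 → total 271.
  Any other capacity-feasible assignment to {D4, D5} ships for at least 122.
Compare {D3, D5}: its best feasible assignment gives total 275.
Compare {D2, D5}: its best feasible assignment gives total 289.
Every other set of open sites that can feasibly serve all demand totals ≥ 275 even under its best assignment. Minimum: 271.

271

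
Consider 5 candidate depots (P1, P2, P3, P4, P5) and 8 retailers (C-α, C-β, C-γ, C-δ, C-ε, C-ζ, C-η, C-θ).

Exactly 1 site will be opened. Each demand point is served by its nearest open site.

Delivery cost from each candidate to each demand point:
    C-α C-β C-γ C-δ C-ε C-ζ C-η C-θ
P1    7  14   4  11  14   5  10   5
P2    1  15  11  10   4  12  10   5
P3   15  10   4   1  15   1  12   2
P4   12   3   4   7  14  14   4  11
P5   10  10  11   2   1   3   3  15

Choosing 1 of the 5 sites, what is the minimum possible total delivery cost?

Open {P5}.
  C-α→P5 10, C-β→P5 10, C-γ→P5 11, C-δ→P5 2, C-ε→P5 1, C-ζ→P5 3, C-η→P5 3, C-θ→P5 15  ⇒ total 55.
Compare {P3}: total 60.
Compare {P2}: total 68.
No size-1 selection does better; minimum is 55.

55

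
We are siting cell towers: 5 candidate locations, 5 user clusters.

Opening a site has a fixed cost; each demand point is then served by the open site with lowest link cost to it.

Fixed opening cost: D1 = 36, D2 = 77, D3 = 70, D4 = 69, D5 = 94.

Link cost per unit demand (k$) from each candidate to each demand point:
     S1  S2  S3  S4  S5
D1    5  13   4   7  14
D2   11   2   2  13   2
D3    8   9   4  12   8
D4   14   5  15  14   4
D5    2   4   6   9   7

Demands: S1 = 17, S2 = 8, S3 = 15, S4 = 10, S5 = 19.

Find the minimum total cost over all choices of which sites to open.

352

Open {D1, D2}: assign each demand point to its cheapest open site.
  S1→D1 17×5=85, S2→D2 8×2=16, S3→D2 15×2=30, S4→D1 10×7=70, S5→D2 19×2=38
  link cost 239, fixed 113 → total 352.
Compare {D2, D5}: link cost 208 + fixed 171 = 379.
Compare {D1, D2, D5}: link cost 188 + fixed 207 = 395.
Compare {D1, D2, D4}: link cost 239 + fixed 182 = 421.
All other subsets cost ≥ 379. Minimum total cost: 352.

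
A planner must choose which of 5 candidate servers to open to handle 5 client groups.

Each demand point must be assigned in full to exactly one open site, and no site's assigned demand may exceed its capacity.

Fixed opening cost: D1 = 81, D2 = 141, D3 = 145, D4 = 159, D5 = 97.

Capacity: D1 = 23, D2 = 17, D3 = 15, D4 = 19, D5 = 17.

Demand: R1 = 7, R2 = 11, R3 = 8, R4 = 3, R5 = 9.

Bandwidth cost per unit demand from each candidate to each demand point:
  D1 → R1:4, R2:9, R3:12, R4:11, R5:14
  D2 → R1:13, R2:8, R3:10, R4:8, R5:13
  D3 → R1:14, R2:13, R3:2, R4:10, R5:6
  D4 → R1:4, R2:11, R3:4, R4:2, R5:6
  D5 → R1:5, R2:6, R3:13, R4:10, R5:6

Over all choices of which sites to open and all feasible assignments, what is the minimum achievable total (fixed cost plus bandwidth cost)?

Open {D1, D4}; cheapest assignment that respects the capacities:
  D1 (cap 23, load 21): R1, R2, R4 — cost 7×4 + 11×9 + 3×11 = 160
  D4 (cap 19, load 17): R3, R5 — cost 8×4 + 9×6 = 86
  Shipping 246, fixed 240 → total 486.
  Any other capacity-feasible assignment to {D1, D4} ships for at least 246.
Compare {D1, D5}: its best feasible assignment gives total 495.
Compare {D1, D4, D5}: its best feasible assignment gives total 547.
Every other set of open sites that can feasibly serve all demand totals ≥ 495 even under its best assignment. Minimum: 486.

486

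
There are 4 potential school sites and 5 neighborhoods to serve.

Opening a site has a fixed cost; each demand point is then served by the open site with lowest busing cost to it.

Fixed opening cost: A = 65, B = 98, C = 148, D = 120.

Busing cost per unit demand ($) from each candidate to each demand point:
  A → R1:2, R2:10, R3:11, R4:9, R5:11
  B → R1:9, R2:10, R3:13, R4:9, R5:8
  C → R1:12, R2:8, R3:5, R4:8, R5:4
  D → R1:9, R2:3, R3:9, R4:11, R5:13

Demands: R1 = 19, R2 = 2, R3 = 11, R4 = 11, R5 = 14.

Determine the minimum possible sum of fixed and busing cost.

Open {A, C}: assign each demand point to its cheapest open site.
  R1→A 19×2=38, R2→C 2×8=16, R3→C 11×5=55, R4→C 11×8=88, R5→C 14×4=56
  busing cost 253, fixed 213 → total 466.
Compare {A}: busing cost 432 + fixed 65 = 497.
Compare {A, B}: busing cost 390 + fixed 163 = 553.
Compare {A, B, C}: busing cost 253 + fixed 311 = 564.
All other subsets cost ≥ 497. Minimum total cost: 466.

466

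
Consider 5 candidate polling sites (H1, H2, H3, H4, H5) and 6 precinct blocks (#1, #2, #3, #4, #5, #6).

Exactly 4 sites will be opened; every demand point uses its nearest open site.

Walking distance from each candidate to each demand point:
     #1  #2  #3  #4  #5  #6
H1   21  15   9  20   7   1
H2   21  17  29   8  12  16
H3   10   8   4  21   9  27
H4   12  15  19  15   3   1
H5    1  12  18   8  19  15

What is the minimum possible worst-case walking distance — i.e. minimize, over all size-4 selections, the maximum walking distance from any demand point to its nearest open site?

Open {H1, H2, H3, H5}.
  Farthest demand point is #2 at walking distance 8 (to H3); all others are ≤ 8.
With {H1, H3, H4, H5} the worst case is 8.
With {H2, H3, H4, H5} the worst case is 8.
No size-4 selection achieves below 8.

8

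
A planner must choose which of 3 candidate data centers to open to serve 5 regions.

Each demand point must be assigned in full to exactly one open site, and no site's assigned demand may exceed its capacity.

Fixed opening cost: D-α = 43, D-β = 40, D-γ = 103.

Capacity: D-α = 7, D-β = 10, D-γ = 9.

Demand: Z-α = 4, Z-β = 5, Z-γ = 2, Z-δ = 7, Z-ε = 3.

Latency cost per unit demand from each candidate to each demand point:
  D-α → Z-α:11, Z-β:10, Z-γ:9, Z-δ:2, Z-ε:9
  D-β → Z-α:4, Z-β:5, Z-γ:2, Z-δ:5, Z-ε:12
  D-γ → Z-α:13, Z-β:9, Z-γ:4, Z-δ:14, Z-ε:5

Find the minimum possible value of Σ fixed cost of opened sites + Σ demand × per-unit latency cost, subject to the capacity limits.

264

Open {D-α, D-β, D-γ}; cheapest assignment that respects the capacities:
  D-α (cap 7, load 7): Z-δ — cost 7×2 = 14
  D-β (cap 10, load 9): Z-α, Z-β — cost 4×4 + 5×5 = 41
  D-γ (cap 9, load 5): Z-γ, Z-ε — cost 2×4 + 3×5 = 23
  Shipping 78, fixed 186 → total 264.
  Any other capacity-feasible assignment to {D-α, D-β, D-γ} ships for at least 78.
Total demand is 21 and no other set of sites has combined capacity ≥ 21, so {D-α, D-β, D-γ} is the only feasible choice of open sites. Minimum: 264.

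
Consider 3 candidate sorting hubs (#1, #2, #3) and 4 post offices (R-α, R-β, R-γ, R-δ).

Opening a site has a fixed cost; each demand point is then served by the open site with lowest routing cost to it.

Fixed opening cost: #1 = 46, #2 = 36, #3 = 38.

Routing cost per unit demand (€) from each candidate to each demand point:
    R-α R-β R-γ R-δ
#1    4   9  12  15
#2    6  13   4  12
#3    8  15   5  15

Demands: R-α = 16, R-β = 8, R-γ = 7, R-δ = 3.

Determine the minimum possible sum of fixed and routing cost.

Open {#1, #2}: assign each demand point to its cheapest open site.
  R-α→#1 16×4=64, R-β→#1 8×9=72, R-γ→#2 7×4=28, R-δ→#2 3×12=36
  routing cost 200, fixed 82 → total 282.
Compare {#2}: routing cost 264 + fixed 36 = 300.
Compare {#1, #3}: routing cost 216 + fixed 84 = 300.
Compare {#1}: routing cost 265 + fixed 46 = 311.
All other subsets cost ≥ 300. Minimum total cost: 282.

282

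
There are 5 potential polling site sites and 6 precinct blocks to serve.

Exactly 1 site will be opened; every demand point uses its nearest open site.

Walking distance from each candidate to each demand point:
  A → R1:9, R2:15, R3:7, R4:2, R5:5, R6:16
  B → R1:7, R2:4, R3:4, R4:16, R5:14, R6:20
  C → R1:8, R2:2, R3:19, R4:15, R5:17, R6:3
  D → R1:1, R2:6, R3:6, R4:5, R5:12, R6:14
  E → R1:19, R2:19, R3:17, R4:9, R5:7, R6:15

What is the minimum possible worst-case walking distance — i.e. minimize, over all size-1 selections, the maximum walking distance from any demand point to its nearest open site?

14

Open {D}.
  Farthest demand point is R6 at walking distance 14 (to D); all others are ≤ 14.
With {A} the worst case is 16.
With {C} the worst case is 19.
No size-1 selection achieves below 14.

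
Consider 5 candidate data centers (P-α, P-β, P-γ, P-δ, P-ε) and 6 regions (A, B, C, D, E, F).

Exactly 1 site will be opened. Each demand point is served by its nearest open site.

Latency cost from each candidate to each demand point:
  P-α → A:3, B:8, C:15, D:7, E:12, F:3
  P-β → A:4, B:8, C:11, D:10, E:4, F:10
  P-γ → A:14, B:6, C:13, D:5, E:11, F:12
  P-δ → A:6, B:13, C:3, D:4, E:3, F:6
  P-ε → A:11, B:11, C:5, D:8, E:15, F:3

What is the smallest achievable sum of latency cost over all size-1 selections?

Open {P-δ}.
  A→P-δ 6, B→P-δ 13, C→P-δ 3, D→P-δ 4, E→P-δ 3, F→P-δ 6  ⇒ total 35.
Compare {P-β}: total 47.
Compare {P-α}: total 48.
No size-1 selection does better; minimum is 35.

35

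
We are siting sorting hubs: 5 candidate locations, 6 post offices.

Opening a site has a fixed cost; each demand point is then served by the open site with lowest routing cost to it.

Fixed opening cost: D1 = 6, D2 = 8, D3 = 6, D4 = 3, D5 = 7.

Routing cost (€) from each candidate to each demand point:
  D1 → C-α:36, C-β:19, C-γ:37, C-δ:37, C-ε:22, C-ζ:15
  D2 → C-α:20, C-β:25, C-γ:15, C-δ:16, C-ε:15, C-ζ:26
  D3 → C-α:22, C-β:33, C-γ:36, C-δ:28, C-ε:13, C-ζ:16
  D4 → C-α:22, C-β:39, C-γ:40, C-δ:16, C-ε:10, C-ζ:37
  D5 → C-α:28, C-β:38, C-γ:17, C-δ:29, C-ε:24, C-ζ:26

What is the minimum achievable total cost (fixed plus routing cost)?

Open {D1, D2, D4}: assign each demand point to its cheapest open site.
  C-α→D2 20, C-β→D1 19, C-γ→D2 15, C-δ→D2 16, C-ε→D4 10, C-ζ→D1 15
  routing cost 95, fixed 17 → total 112.
Compare {D1, D2}: routing cost 100 + fixed 14 = 114.
Compare {D1, D4, D5}: routing cost 99 + fixed 16 = 115.
Compare {D1, D2, D3}: routing cost 98 + fixed 20 = 118.
All other subsets cost ≥ 114. Minimum total cost: 112.

112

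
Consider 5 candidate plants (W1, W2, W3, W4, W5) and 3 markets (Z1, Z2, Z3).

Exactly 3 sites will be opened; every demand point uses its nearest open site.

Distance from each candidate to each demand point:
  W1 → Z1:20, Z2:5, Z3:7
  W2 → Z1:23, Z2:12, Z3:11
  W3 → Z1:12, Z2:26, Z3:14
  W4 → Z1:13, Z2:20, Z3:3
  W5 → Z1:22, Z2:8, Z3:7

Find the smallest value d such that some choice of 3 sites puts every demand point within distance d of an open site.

Open {W1, W2, W3}.
  Farthest demand point is Z1 at distance 12 (to W3); all others are ≤ 12.
With {W1, W3, W4} the worst case is 12.
With {W1, W3, W5} the worst case is 12.
No size-3 selection achieves below 12.

12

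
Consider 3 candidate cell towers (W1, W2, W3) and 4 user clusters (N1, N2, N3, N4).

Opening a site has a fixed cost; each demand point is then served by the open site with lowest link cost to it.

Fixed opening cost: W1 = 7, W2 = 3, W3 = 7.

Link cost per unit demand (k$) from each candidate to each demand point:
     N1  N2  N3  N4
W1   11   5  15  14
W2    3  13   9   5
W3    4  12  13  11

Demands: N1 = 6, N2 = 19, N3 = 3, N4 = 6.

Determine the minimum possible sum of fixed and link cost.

Open {W1, W2}: assign each demand point to its cheapest open site.
  N1→W2 6×3=18, N2→W1 19×5=95, N3→W2 3×9=27, N4→W2 6×5=30
  link cost 170, fixed 10 → total 180.
Compare {W1, W2, W3}: link cost 170 + fixed 17 = 187.
Compare {W1, W3}: link cost 224 + fixed 14 = 238.
Compare {W1}: link cost 290 + fixed 7 = 297.
All other subsets cost ≥ 187. Minimum total cost: 180.

180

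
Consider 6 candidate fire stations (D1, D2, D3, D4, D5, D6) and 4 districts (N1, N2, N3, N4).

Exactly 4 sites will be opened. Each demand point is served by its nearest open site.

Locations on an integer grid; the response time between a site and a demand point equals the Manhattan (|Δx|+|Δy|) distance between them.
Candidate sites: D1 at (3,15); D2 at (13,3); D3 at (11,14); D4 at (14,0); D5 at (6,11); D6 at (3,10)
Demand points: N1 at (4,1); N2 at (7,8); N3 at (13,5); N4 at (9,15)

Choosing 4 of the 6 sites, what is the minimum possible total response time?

19

Open {D2, D3, D5, D6}.
  N1→D6 10, N2→D5 4, N3→D2 2, N4→D3 3  ⇒ total 19.
Compare {D1, D2, D3, D5}: total 20.
Compare {D2, D3, D4, D5}: total 20.
No size-4 selection does better; minimum is 19.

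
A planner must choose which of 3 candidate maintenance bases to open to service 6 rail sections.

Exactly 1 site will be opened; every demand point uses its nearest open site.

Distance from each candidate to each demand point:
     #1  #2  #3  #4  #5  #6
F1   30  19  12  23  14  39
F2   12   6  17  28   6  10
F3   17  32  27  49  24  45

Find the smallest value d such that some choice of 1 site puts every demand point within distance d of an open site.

28

Open {F2}.
  Farthest demand point is #4 at distance 28 (to F2); all others are ≤ 28.
With {F1} the worst case is 39.
With {F3} the worst case is 49.
No size-1 selection achieves below 28.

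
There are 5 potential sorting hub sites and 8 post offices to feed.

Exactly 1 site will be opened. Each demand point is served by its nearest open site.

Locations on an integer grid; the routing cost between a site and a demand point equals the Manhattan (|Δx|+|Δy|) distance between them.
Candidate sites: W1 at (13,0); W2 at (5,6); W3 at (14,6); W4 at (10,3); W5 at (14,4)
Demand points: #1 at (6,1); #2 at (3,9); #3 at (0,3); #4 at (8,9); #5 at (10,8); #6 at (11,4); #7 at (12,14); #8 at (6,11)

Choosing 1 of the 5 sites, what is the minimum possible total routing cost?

Open {W2}.
  #1→W2 6, #2→W2 5, #3→W2 8, #4→W2 6, #5→W2 7, #6→W2 8, #7→W2 15, #8→W2 6  ⇒ total 61.
Compare {W4}: total 69.
Compare {W3}: total 87.
No size-1 selection does better; minimum is 61.

61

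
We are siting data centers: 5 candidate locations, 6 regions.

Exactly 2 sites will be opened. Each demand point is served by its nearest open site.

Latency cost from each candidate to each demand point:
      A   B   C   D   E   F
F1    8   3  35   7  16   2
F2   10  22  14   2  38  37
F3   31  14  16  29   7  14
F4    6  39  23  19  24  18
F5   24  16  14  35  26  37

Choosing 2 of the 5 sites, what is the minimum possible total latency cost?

Open {F1, F3}.
  A→F1 8, B→F1 3, C→F3 16, D→F1 7, E→F3 7, F→F1 2  ⇒ total 43.
Compare {F1, F2}: total 45.
Compare {F1, F5}: total 50.
No size-2 selection does better; minimum is 43.

43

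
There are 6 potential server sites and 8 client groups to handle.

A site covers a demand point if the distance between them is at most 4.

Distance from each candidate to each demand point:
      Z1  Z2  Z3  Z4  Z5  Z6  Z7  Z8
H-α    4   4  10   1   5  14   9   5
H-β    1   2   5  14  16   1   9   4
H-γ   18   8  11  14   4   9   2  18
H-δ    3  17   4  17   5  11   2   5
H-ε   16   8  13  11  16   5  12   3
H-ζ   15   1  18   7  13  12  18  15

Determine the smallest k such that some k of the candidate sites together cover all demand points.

Coverage sets (demand points within 4 of each site):
  H-α: {Z1, Z2, Z4}
  H-β: {Z1, Z2, Z6, Z8}
  H-γ: {Z5, Z7}
  H-δ: {Z1, Z3, Z7}
  H-ε: {Z8}
  H-ζ: {Z2}
No 3 sites suffice: every size-3 union leaves at least one demand point uncovered.
But {H-α, H-β, H-γ, H-δ} covers everything, so the minimum is 4.

4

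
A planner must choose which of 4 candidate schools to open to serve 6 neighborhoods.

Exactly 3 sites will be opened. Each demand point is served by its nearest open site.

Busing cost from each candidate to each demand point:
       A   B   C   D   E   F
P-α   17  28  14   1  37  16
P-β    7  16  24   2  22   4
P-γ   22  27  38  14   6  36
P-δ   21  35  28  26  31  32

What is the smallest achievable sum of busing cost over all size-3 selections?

Open {P-α, P-β, P-γ}.
  A→P-β 7, B→P-β 16, C→P-α 14, D→P-α 1, E→P-γ 6, F→P-β 4  ⇒ total 48.
Compare {P-β, P-γ, P-δ}: total 59.
Compare {P-α, P-β, P-δ}: total 64.
No size-3 selection does better; minimum is 48.

48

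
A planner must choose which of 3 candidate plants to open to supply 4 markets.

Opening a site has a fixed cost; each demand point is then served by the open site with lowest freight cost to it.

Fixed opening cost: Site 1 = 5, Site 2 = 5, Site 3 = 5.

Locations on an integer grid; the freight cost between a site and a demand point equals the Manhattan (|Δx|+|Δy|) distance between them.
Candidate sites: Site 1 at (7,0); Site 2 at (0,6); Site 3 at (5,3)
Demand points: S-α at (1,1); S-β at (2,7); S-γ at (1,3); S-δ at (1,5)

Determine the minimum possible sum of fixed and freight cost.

Open {Site 2}: assign each demand point to its cheapest open site.
  S-α→Site 2 6, S-β→Site 2 3, S-γ→Site 2 4, S-δ→Site 2 2
  freight cost 15, fixed 5 → total 20.
Compare {Site 1, Site 2}: freight cost 15 + fixed 10 = 25.
Compare {Site 2, Site 3}: freight cost 15 + fixed 10 = 25.
Compare {Site 3}: freight cost 23 + fixed 5 = 28.
All other subsets cost ≥ 25. Minimum total cost: 20.

20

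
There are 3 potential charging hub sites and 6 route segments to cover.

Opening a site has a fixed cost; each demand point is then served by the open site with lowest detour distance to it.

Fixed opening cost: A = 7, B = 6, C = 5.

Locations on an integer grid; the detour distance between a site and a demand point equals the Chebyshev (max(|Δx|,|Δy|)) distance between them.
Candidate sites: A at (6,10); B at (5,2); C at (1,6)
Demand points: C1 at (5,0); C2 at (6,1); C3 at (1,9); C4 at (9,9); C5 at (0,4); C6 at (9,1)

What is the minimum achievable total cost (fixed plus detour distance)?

Open {B, C}: assign each demand point to its cheapest open site.
  C1→B 2, C2→B 1, C3→C 3, C4→B 7, C5→C 2, C6→B 4
  detour distance 19, fixed 11 → total 30.
Compare {B}: detour distance 26 + fixed 6 = 32.
Compare {A, B}: detour distance 20 + fixed 13 = 33.
Compare {A, B, C}: detour distance 15 + fixed 18 = 33.
All other subsets cost ≥ 32. Minimum total cost: 30.

30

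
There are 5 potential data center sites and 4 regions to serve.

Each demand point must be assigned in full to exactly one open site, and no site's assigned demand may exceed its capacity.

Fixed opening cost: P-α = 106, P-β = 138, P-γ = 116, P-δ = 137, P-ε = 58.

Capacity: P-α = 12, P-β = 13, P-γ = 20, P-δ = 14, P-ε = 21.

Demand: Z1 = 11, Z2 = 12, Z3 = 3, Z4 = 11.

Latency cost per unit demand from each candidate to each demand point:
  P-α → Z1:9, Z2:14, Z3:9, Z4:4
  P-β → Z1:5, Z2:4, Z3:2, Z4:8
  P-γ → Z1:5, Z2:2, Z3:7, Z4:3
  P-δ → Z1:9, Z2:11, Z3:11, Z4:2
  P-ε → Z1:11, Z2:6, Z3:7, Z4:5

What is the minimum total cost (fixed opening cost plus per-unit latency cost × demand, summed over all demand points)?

Open {P-β, P-γ, P-ε}; cheapest assignment that respects the capacities:
  P-β (cap 13, load 11): Z1 — cost 11×5 = 55
  P-γ (cap 20, load 15): Z2, Z3 — cost 12×2 + 3×7 = 45
  P-ε (cap 21, load 11): Z4 — cost 11×5 = 55
  Shipping 155, fixed 312 → total 467.
  Any other capacity-feasible assignment to {P-β, P-γ, P-ε} ships for at least 155.
Compare {P-α, P-γ, P-ε}: its best feasible assignment gives total 472.
Compare {P-γ, P-δ, P-ε}: its best feasible assignment gives total 481.
Every other set of open sites that can feasibly serve all demand totals ≥ 472 even under its best assignment. Minimum: 467.

467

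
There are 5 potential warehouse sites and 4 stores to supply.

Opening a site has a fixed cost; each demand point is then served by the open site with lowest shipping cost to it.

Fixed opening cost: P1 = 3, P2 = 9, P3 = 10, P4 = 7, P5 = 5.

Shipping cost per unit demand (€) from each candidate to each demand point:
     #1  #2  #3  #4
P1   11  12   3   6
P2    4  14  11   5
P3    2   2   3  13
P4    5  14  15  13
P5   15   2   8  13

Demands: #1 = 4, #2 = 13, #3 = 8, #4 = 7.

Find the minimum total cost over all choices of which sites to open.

112

Open {P2, P3}: assign each demand point to its cheapest open site.
  #1→P3 4×2=8, #2→P3 13×2=26, #3→P3 8×3=24, #4→P2 7×5=35
  shipping cost 93, fixed 19 → total 112.
Compare {P1, P3}: shipping cost 100 + fixed 13 = 113.
Compare {P1, P2, P3}: shipping cost 93 + fixed 22 = 115.
Compare {P2, P3, P5}: shipping cost 93 + fixed 24 = 117.
All other subsets cost ≥ 113. Minimum total cost: 112.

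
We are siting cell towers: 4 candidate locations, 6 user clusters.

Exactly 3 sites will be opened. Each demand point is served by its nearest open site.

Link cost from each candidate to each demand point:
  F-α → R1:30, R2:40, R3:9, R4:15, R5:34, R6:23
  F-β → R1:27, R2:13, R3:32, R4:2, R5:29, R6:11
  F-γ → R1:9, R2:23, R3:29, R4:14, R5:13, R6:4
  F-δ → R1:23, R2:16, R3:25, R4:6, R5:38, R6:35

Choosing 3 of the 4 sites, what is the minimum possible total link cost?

50

Open {F-α, F-β, F-γ}.
  R1→F-γ 9, R2→F-β 13, R3→F-α 9, R4→F-β 2, R5→F-γ 13, R6→F-γ 4  ⇒ total 50.
Compare {F-α, F-γ, F-δ}: total 57.
Compare {F-β, F-γ, F-δ}: total 66.
No size-3 selection does better; minimum is 50.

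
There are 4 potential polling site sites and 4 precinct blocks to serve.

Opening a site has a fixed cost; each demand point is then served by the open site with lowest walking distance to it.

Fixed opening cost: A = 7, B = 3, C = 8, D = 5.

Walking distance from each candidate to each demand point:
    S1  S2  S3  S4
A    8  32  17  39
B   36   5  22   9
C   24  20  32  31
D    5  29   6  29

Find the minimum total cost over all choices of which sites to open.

Open {B, D}: assign each demand point to its cheapest open site.
  S1→D 5, S2→B 5, S3→D 6, S4→B 9
  walking distance 25, fixed 8 → total 33.
Compare {A, B, D}: walking distance 25 + fixed 15 = 40.
Compare {B, C, D}: walking distance 25 + fixed 16 = 41.
Compare {A, B, C, D}: walking distance 25 + fixed 23 = 48.
All other subsets cost ≥ 40. Minimum total cost: 33.

33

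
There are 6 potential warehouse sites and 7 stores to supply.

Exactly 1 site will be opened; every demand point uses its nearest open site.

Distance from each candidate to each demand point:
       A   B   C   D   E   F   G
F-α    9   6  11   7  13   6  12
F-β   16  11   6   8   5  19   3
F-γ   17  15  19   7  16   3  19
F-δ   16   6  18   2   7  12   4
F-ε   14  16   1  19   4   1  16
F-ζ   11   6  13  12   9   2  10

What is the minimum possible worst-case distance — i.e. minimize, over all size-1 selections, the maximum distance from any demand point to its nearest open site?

Open {F-α}.
  Farthest demand point is E at distance 13 (to F-α); all others are ≤ 13.
With {F-ζ} the worst case is 13.
With {F-δ} the worst case is 18.
No size-1 selection achieves below 13.

13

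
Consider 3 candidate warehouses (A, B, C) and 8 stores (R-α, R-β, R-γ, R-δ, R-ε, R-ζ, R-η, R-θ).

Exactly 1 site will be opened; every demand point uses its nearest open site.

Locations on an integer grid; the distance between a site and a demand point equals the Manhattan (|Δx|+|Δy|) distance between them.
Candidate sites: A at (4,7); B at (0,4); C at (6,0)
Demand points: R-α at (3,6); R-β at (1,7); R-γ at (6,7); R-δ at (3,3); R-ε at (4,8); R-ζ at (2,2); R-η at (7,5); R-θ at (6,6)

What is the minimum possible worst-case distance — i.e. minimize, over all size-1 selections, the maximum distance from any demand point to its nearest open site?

Open {A}.
  Farthest demand point is R-ζ at distance 7 (to A); all others are ≤ 7.
With {B} the worst case is 9.
With {C} the worst case is 12.
No size-1 selection achieves below 7.

7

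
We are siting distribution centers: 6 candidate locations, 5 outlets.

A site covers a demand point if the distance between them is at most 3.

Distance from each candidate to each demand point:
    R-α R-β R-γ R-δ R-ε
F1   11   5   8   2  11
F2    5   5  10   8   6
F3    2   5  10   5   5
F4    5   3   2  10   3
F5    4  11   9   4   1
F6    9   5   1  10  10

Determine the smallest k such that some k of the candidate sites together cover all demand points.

Coverage sets (demand points within 3 of each site):
  F1: {R-δ}
  F2: {}
  F3: {R-α}
  F4: {R-β, R-γ, R-ε}
  F5: {R-ε}
  F6: {R-γ}
No 2 sites suffice: every size-2 union leaves at least one demand point uncovered.
But {F1, F3, F4} covers everything, so the minimum is 3.

3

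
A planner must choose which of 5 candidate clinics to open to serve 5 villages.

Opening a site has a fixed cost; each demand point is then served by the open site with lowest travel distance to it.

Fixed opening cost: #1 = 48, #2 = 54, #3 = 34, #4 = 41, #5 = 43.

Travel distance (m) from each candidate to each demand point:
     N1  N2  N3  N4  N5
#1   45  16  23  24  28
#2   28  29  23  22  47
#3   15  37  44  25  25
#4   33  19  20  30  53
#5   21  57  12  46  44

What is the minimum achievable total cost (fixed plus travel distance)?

Open {#3, #4}: assign each demand point to its cheapest open site.
  N1→#3 15, N2→#4 19, N3→#4 20, N4→#3 25, N5→#3 25
  travel distance 104, fixed 75 → total 179.
Compare {#3}: travel distance 146 + fixed 34 = 180.
Compare {#1}: travel distance 136 + fixed 48 = 184.
Compare {#1, #3}: travel distance 103 + fixed 82 = 185.
All other subsets cost ≥ 180. Minimum total cost: 179.

179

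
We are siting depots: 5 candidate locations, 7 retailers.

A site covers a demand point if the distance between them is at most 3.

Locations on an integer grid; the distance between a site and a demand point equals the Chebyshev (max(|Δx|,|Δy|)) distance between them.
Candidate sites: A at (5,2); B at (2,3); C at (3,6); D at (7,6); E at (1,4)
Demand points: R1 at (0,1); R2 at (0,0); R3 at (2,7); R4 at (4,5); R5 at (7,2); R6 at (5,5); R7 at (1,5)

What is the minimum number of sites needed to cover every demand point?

Coverage sets (demand points within 3 of each site):
  A: {R4, R5, R6}
  B: {R1, R2, R4, R6, R7}
  C: {R3, R4, R6, R7}
  D: {R4, R6}
  E: {R1, R3, R4, R7}
No 2 sites suffice: every size-2 union leaves at least one demand point uncovered.
But {A, B, C} covers everything, so the minimum is 3.

3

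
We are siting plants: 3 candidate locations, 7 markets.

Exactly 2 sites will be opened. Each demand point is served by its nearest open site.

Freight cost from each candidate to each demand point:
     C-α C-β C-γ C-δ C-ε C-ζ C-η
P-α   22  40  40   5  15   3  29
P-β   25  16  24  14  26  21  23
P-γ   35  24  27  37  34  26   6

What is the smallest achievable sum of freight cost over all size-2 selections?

102

Open {P-α, P-γ}.
  C-α→P-α 22, C-β→P-γ 24, C-γ→P-γ 27, C-δ→P-α 5, C-ε→P-α 15, C-ζ→P-α 3, C-η→P-γ 6  ⇒ total 102.
Compare {P-α, P-β}: total 108.
Compare {P-β, P-γ}: total 132.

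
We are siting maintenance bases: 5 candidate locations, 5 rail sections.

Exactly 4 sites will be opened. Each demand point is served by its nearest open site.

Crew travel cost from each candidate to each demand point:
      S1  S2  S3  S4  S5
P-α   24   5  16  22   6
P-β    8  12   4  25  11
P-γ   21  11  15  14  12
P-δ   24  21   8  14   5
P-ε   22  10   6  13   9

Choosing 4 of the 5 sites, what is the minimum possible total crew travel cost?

Open {P-α, P-β, P-δ, P-ε}.
  S1→P-β 8, S2→P-α 5, S3→P-β 4, S4→P-ε 13, S5→P-δ 5  ⇒ total 35.
Compare {P-α, P-β, P-γ, P-δ}: total 36.
Compare {P-α, P-β, P-γ, P-ε}: total 36.
No size-4 selection does better; minimum is 35.

35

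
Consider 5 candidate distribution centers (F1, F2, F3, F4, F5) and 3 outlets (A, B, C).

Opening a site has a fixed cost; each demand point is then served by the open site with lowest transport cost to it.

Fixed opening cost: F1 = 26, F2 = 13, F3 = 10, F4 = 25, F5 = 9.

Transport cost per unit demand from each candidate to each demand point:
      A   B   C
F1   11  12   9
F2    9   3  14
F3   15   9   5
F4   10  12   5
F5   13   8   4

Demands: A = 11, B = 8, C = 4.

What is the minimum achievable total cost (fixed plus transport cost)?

Open {F2, F5}: assign each demand point to its cheapest open site.
  A→F2 11×9=99, B→F2 8×3=24, C→F5 4×4=16
  transport cost 139, fixed 22 → total 161.
Compare {F2, F3}: transport cost 143 + fixed 23 = 166.
Compare {F2, F3, F5}: transport cost 139 + fixed 32 = 171.
Compare {F2, F4}: transport cost 143 + fixed 38 = 181.
All other subsets cost ≥ 166. Minimum total cost: 161.

161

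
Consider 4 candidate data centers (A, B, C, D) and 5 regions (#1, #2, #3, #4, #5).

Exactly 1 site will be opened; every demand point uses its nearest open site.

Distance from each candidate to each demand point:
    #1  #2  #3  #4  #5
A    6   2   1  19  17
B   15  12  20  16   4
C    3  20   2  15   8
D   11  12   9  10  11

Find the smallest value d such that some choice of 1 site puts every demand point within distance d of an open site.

12

Open {D}.
  Farthest demand point is #2 at distance 12 (to D); all others are ≤ 12.
With {A} the worst case is 19.
With {B} the worst case is 20.
No size-1 selection achieves below 12.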